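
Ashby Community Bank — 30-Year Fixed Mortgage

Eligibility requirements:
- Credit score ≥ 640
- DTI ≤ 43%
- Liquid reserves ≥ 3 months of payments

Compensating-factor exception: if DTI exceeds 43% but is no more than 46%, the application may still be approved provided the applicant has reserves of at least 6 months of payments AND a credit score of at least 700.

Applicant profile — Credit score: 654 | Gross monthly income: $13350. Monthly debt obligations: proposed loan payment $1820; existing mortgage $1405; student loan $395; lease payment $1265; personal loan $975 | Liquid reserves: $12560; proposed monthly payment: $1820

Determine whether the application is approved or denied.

Credit score 654 ≥ 640 (meets base)
Total debts = (1,820 + 1,405 + 395 + 1,265 + 975) = 5,860. DTI: 5,860 ÷ 13,350 = 43.9%, over the 43% base limit.
Reserves: 12,560 ÷ 1,820 = 6.9 months (meets 3-month minimum)
43.9% falls in the override range (43%–46%), so the compensating-factor test applies.
Override check — reserves: 6.9 mo (ok); score: 654 (below 700).
Override conditions not both satisfied; exception does not apply.

Denied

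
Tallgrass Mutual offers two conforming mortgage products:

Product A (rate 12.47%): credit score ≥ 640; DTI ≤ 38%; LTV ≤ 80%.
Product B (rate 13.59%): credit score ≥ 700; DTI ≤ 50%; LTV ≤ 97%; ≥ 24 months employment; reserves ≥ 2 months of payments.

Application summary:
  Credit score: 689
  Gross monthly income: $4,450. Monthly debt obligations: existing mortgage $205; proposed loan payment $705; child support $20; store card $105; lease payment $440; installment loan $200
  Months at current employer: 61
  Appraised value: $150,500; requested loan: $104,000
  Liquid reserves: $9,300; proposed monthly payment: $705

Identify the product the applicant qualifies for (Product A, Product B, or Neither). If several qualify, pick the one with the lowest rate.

Total debts = (205 + 705 + 20 + 105 + 440 + 200) = 1,675; DTI = 1,675/4,450 = 37.6%.
LTV = 104,000/150,500 = 69.1%.
Reserves = 9,300/705 = 13.2 months.
Product A: score 689 ≥ 640; DTI 37.6% ≤ 38%; LTV 69.1% ≤ 80% → qualifies.
Product B: score 689 < 700; DTI 37.6% ≤ 50%; LTV 69.1% ≤ 97%; employment 61 ≥ 24 mo; reserves 13.2 ≥ 2 mo → does not qualify.

Product A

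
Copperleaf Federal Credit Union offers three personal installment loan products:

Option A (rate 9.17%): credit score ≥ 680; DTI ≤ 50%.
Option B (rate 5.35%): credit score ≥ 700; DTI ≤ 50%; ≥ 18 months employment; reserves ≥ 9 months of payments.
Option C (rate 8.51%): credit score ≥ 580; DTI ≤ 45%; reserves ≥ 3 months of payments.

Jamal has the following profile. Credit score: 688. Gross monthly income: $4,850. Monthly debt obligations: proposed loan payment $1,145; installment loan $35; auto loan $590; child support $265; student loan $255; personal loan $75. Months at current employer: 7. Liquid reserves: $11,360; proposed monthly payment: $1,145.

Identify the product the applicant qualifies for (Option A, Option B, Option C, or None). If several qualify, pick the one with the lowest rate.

Option A

Total debts = (1,145 + 35 + 590 + 265 + 255 + 75) = 2,365; DTI = 2,365/4,850 = 48.8%.
Reserves = 11,360/1,145 = 9.9 months.
Option A: score 688 ≥ 680; DTI 48.8% ≤ 50% → qualifies.
Option B: score 688 < 700; DTI 48.8% ≤ 50%; employment 7 < 18 mo; reserves 9.9 ≥ 9 mo → does not qualify.
Option C: score 688 ≥ 580; DTI 48.8% > 45%; reserves 9.9 ≥ 3 mo → does not qualify.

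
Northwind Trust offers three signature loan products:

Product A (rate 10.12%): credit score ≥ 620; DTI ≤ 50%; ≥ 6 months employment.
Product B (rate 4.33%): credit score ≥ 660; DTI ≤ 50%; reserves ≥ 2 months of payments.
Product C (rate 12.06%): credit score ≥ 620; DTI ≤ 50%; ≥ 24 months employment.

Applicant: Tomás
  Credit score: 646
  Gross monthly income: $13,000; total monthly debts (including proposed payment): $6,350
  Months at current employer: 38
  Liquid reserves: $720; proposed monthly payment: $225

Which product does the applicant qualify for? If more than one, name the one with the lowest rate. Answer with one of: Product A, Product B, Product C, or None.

Product A

DTI = 6,350/13,000 = 48.8%.
Reserves = 720/225 = 3.2 months.
Product A: score 646 ≥ 620; DTI 48.8% ≤ 50%; employment 38 ≥ 6 mo → qualifies.
Product B: score 646 < 660; DTI 48.8% ≤ 50%; reserves 3.2 ≥ 2 mo → does not qualify.
Product C: score 646 ≥ 620; DTI 48.8% ≤ 50%; employment 38 ≥ 24 mo → qualifies.
Qualifying: Product A, Product C. Lowest rate is 10.12% → Product A.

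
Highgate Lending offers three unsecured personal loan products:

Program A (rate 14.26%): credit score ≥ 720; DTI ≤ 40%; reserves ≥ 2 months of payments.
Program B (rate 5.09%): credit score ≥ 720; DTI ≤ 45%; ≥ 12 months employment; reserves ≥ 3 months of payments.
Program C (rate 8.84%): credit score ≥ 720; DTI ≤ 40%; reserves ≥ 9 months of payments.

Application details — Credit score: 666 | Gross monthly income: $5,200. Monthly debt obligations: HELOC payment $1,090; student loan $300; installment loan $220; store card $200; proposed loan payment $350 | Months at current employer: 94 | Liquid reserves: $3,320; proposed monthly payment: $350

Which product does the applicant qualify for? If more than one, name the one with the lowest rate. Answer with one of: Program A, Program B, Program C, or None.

Total debts = (1,090 + 300 + 220 + 200 + 350) = 2,160; DTI = 2,160/5,200 = 41.5%.
Reserves = 3,320/350 = 9.5 months.
Program A: score 666 < 720; DTI 41.5% > 40%; reserves 9.5 ≥ 2 mo → does not qualify.
Program B: score 666 < 720; DTI 41.5% ≤ 45%; employment 94 ≥ 12 mo; reserves 9.5 ≥ 3 mo → does not qualify.
Program C: score 666 < 720; DTI 41.5% > 40%; reserves 9.5 ≥ 9 mo → does not qualify.

None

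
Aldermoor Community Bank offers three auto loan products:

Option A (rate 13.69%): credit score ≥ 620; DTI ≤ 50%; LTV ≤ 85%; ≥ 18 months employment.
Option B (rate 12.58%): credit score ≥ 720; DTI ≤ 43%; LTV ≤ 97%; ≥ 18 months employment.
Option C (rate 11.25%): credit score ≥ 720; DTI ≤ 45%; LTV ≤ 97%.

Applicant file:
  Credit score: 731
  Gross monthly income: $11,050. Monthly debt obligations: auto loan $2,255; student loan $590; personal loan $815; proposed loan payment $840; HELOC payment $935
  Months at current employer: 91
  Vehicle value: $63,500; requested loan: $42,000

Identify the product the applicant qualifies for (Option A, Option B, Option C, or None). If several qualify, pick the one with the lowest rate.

Total debts = (2,255 + 590 + 815 + 840 + 935) = 5,435; DTI = 5,435/11,050 = 49.2%.
LTV = 42,000/63,500 = 66.1%.
Option A: score 731 ≥ 620; DTI 49.2% ≤ 50%; LTV 66.1% ≤ 85%; employment 91 ≥ 18 mo → qualifies.
Option B: score 731 ≥ 720; DTI 49.2% > 43%; LTV 66.1% ≤ 97%; employment 91 ≥ 18 mo → does not qualify.
Option C: score 731 ≥ 720; DTI 49.2% > 45%; LTV 66.1% ≤ 97% → does not qualify.

Option A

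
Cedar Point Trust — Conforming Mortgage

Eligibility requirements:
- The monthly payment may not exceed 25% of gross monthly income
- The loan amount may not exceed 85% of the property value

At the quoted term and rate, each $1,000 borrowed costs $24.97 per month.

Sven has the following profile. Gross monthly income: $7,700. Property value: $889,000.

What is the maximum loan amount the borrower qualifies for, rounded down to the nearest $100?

Payment cap: 25% × $7,700 = $1,925/month.
At $24.97 per $1,000, that supports 1,925/24.97 × 1,000 ≈ $77,092 → $77,000.
LTV cap: 85% × $889,000 = $755,650 → $755,600.
Binding constraint: payment-to-income.

$77,000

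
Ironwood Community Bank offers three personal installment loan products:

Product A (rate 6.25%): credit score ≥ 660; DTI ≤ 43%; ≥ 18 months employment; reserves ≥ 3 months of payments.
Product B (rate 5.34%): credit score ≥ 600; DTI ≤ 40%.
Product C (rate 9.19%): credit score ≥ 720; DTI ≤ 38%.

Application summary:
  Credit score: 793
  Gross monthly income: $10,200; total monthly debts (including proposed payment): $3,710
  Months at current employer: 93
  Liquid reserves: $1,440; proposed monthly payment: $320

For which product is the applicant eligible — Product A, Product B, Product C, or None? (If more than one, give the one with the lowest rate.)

Product B

DTI = 3,710/10,200 = 36.4%.
Reserves = 1,440/320 = 4.5 months.
Product A: score 793 ≥ 660; DTI 36.4% ≤ 43%; employment 93 ≥ 18 mo; reserves 4.5 ≥ 3 mo → qualifies.
Product B: score 793 ≥ 600; DTI 36.4% ≤ 40% → qualifies.
Product C: score 793 ≥ 720; DTI 36.4% ≤ 38% → qualifies.
Qualifying: Product A, Product B, Product C. Lowest rate is 5.34% → Product B.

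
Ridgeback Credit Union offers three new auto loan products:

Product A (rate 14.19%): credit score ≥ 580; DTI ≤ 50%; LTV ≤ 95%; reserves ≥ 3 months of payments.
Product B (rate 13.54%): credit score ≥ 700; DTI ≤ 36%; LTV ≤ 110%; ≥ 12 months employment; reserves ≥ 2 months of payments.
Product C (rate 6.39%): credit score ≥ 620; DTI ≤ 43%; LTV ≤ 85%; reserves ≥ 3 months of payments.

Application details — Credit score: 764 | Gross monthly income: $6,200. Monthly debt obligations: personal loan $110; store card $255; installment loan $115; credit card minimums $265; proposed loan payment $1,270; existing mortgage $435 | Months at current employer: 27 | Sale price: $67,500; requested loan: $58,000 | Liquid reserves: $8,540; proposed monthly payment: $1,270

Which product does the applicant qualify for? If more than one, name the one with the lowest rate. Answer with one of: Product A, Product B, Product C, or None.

Total debts = (110 + 255 + 115 + 265 + 1,270 + 435) = 2,450; DTI = 2,450/6,200 = 39.5%.
LTV = 58,000/67,500 = 85.9%.
Reserves = 8,540/1,270 = 6.7 months.
Product A: score 764 ≥ 580; DTI 39.5% ≤ 50%; LTV 85.9% ≤ 95%; reserves 6.7 ≥ 3 mo → qualifies.
Product B: score 764 ≥ 700; DTI 39.5% > 36%; LTV 85.9% ≤ 110%; employment 27 ≥ 12 mo; reserves 6.7 ≥ 2 mo → does not qualify.
Product C: score 764 ≥ 620; DTI 39.5% ≤ 43%; LTV 85.9% > 85%; reserves 6.7 ≥ 3 mo → does not qualify.

Product A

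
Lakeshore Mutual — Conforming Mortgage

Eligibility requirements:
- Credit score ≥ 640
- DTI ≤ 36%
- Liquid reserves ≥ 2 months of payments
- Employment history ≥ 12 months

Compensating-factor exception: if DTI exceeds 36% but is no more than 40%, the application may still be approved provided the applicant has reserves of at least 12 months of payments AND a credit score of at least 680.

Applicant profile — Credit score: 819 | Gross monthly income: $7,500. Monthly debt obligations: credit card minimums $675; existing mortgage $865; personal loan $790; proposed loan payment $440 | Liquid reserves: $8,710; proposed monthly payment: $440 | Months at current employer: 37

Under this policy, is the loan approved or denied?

Approved

Credit score 819 ≥ 640 (meets base)
Total debts = (675 + 865 + 790 + 440) = 2,770. DTI = 2,770/7,500 = 36.9% > 36% — standard DTI limit exceeded.
Reserves = 8,710/440 = 19.8 months ≥ 2
Employment 37 ≥ 12 months
36.9% falls in the override range (36%–40%), so the compensating-factor test applies.
Reserves 19.8 ≥ 12 months; credit score 819 ≥ 680.
Both compensating conditions met → exception applies.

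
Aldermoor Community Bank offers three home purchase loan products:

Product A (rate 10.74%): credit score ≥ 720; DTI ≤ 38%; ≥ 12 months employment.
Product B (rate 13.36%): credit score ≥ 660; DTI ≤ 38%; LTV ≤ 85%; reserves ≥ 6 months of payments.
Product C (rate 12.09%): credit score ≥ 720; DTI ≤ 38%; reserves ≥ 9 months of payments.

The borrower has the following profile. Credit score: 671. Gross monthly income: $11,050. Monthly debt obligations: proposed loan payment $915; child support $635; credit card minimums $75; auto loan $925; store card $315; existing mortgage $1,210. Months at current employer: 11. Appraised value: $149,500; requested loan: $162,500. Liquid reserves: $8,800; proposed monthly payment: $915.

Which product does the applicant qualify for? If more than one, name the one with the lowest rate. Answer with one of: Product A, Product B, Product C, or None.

Total debts = (915 + 635 + 75 + 925 + 315 + 1,210) = 4,075; DTI = 4,075/11,050 = 36.9%.
LTV = 162,500/149,500 = 108.7%.
Reserves = 8,800/915 = 9.6 months.
Product A: score 671 < 720; DTI 36.9% ≤ 38%; employment 11 < 12 mo → does not qualify.
Product B: score 671 ≥ 660; DTI 36.9% ≤ 38%; LTV 108.7% > 85%; reserves 9.6 ≥ 6 mo → does not qualify.
Product C: score 671 < 720; DTI 36.9% ≤ 38%; reserves 9.6 ≥ 9 mo → does not qualify.

None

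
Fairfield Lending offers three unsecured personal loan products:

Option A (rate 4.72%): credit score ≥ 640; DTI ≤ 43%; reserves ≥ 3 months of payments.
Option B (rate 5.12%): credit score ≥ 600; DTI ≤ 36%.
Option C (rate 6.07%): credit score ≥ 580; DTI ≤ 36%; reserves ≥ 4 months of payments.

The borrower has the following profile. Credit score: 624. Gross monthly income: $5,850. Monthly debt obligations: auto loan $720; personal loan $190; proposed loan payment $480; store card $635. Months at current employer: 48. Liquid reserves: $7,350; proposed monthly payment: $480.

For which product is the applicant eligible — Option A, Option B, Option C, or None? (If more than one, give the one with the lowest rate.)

Total debts = (720 + 190 + 480 + 635) = 2,025; DTI = 2,025/5,850 = 34.6%.
Reserves = 7,350/480 = 15.3 months.
Option A: score 624 < 640; DTI 34.6% ≤ 43%; reserves 15.3 ≥ 3 mo → does not qualify.
Option B: score 624 ≥ 600; DTI 34.6% ≤ 36% → qualifies.
Option C: score 624 ≥ 580; DTI 34.6% ≤ 36%; reserves 15.3 ≥ 4 mo → qualifies.
Qualifying: Option B, Option C. Lowest rate is 5.12% → Option B.

Option B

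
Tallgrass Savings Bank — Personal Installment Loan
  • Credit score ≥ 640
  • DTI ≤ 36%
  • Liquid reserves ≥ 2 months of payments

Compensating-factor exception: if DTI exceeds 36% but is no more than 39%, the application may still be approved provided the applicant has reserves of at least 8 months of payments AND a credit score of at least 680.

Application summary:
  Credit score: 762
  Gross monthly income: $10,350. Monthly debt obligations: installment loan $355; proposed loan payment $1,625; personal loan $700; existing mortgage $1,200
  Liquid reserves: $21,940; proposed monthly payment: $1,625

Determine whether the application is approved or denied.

Credit score 762 ≥ 640 (meets base)
Total debts = (355 + 1,625 + 700 + 1,200) = 3,880. DTI: 3,880 ÷ 10,350 = 37.5%, over the 36% base limit.
Liquid reserves cover 21,940/1,625 = 13.5 months — ≥ 2 required
DTI 37.5% is within the 36%–39% exception band; checking compensating factors.
Reserves 13.5 ≥ 8 months; credit score 762 ≥ 680.
Both compensating conditions met → exception applies.

Approved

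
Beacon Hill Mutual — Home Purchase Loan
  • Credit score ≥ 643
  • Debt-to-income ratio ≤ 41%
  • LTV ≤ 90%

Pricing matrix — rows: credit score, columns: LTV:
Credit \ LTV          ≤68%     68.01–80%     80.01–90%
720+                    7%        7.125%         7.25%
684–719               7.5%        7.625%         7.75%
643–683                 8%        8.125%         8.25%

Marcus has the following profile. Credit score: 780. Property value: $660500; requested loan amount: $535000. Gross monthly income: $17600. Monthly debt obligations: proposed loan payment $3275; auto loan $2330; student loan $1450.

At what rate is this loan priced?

7.25%

Credit score 780 ≥ 643; Total monthly debts = (3,275 + 2,330 + 1,450) = 7,055. Debt-to-income = 7,055/17,600 = 40.1% — meets 41% limit
Loan-to-value = 535,000/660,500 = 81% — pass (90% max)
Score 780 is in the 720+ band; LTV 81% is in the 80.01–90% band → 7.25%.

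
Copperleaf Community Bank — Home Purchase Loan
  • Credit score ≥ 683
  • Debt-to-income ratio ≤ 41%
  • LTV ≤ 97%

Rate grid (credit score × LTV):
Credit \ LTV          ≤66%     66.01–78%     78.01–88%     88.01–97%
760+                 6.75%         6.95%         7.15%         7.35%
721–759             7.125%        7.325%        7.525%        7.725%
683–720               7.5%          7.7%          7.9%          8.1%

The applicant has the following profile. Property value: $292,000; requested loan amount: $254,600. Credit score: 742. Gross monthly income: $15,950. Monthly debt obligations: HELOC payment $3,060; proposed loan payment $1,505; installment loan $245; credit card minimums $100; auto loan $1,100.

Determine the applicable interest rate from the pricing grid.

7.525%

Credit score 742 ≥ 683; Total monthly debts = (3,060 + 1,505 + 245 + 100 + 1,100) = 6,010. DTI: 6,010 ÷ 15,950 = 37.7%, within the 41% cap
Loan-to-value = 254,600/292,000 = 87.2% — pass (97% max)
Score 742 is in the 721–759 band; LTV 87.2% is in the 78.01–88% band → 7.525%.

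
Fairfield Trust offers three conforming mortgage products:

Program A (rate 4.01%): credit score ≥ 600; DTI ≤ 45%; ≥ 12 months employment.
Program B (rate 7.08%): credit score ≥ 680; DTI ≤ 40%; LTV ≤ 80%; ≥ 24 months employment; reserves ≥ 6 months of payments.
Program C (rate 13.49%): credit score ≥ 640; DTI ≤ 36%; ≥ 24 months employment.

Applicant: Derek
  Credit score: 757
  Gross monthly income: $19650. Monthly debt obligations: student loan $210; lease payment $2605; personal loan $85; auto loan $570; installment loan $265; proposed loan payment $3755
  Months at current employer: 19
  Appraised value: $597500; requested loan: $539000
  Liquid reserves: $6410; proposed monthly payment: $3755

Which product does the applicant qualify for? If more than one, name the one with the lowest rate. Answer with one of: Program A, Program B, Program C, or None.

Program A

Total debts = (210 + 2,605 + 85 + 570 + 265 + 3,755) = 7,490; DTI = 7,490/19,650 = 38.1%.
LTV = 539,000/597,500 = 90.2%.
Reserves = 6,410/3,755 = 1.7 months.
Program A: score 757 ≥ 600; DTI 38.1% ≤ 45%; employment 19 ≥ 12 mo → qualifies.
Program B: score 757 ≥ 680; DTI 38.1% ≤ 40%; LTV 90.2% > 80%; employment 19 < 24 mo; reserves 1.7 < 6 mo → does not qualify.
Program C: score 757 ≥ 640; DTI 38.1% > 36%; employment 19 < 24 mo → does not qualify.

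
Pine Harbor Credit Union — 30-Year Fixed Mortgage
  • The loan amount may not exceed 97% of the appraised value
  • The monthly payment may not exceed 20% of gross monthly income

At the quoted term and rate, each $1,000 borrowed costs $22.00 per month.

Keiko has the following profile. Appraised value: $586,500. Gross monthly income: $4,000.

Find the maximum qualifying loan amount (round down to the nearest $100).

$36,300

Payment cap: 20% × $4,000 = $800/month.
At $22.00 per $1,000, that supports 800/22.00 × 1,000 ≈ $36,363 → $36,300.
LTV cap: 97% × $586,500 = $568,905 → $568,900.
Binding constraint: payment-to-income.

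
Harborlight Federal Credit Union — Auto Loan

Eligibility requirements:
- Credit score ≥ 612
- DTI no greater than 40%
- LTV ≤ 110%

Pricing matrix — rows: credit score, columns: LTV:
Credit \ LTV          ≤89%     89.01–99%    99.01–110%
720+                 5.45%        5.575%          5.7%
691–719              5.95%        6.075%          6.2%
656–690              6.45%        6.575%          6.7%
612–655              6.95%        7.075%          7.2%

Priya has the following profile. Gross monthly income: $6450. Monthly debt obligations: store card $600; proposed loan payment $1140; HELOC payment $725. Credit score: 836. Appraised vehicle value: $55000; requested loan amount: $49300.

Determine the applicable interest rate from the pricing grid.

Credit score 836 ≥ 612; Total monthly debts = (600 + 1,140 + 725) = 2,465. DTI = 2,465/6,450 = 38.2% ≤ 40%
LTV: 49,300 ÷ 55,000 = 89.6%, within 110% cap
Score 836 is in the 720+ band; LTV 89.6% is in the 89.01–99% band → 5.575%.

5.575%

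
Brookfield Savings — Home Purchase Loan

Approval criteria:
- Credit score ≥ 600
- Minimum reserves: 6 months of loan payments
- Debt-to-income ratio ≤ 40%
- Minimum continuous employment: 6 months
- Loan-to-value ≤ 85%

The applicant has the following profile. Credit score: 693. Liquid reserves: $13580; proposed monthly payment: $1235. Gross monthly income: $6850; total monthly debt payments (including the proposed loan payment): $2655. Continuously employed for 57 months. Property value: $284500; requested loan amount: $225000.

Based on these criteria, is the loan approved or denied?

Approved

Credit score 693 ≥ 600 (meets)
Liquid reserves cover 13,580/1,235 = 11.0 months — ≥ 6 required
Debt-to-income = 2,655/6,850 = 38.8% — meets 40% limit
Employment 57 ≥ 6 months
LTV: 225,000 ÷ 284,500 = 79.1%, within 85% cap
All criteria satisfied.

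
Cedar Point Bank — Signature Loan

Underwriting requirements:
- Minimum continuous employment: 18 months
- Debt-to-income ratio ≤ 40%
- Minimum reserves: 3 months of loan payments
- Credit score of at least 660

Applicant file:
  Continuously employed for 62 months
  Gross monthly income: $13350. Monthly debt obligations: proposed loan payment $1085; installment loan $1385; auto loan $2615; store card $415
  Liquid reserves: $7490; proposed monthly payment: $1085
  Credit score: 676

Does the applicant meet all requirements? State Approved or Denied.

Employment 62 ≥ 18 months
Total monthly debts = (1,085 + 1,385 + 2,615 + 415) = 5,500. DTI: 5,500 ÷ 13,350 = 41.2%, exceeds the 40% cap
Reserves: 7,490 ÷ 1,085 = 6.9 months (meets 3-month minimum)
Credit score 676 ≥ 660 (meets)
Fails on DTI.

Denied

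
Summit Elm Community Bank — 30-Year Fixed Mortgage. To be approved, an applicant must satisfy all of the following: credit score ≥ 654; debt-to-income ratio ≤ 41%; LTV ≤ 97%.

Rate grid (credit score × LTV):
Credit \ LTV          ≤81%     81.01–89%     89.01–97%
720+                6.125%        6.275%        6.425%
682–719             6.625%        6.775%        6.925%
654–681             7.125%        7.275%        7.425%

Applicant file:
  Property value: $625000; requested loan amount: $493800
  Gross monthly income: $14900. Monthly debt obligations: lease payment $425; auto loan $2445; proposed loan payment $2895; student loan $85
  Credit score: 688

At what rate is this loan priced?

6.625%

Credit score 688 ≥ 654; Total monthly debts = (425 + 2,445 + 2,895 + 85) = 5,850. Debt-to-income = 5,850/14,900 = 39.3% — meets 41% limit
Loan-to-value = 493,800/625,000 = 79% — pass (97% max)
Score 688 is in the 682–719 band; LTV 79% is in the ≤81% band → 6.625%.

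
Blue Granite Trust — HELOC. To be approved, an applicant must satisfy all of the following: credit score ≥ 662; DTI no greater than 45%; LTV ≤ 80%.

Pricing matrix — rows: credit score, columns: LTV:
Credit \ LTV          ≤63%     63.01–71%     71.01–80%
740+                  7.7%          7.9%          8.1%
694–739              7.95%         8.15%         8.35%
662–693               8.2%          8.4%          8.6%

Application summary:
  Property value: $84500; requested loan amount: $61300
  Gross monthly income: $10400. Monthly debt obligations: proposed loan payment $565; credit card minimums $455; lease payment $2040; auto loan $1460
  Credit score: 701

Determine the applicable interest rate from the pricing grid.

8.35%

Credit score 701 ≥ 662; Total monthly debts = (565 + 455 + 2,040 + 1,460) = 4,520. DTI: 4,520 ÷ 10,400 = 43.5%, within the 45% cap
Loan-to-value = 61,300/84,500 = 72.5% — pass (80% max)
Credit 701 → row 694–739; LTV 72.5% → column 71.01–80%. Grid cell → 8.35%.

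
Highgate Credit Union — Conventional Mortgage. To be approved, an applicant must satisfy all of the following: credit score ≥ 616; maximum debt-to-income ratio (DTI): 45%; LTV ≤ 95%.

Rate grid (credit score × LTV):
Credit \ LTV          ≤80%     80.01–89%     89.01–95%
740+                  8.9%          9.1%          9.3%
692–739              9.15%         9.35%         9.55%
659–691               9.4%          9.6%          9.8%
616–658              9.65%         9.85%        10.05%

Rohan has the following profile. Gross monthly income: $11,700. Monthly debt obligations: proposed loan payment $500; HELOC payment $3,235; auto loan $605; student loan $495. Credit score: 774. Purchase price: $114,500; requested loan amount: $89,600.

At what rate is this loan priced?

Credit score 774 ≥ 616; Total monthly debts = (500 + 3,235 + 605 + 495) = 4,835. Debt-to-income = 4,835/11,700 = 41.3% — meets 45% limit
LTV: 89,600 ÷ 114,500 = 78.3%, within 95% cap
Credit 774 → row 740+; LTV 78.3% → column ≤80%. Grid cell → 8.9%.

8.9%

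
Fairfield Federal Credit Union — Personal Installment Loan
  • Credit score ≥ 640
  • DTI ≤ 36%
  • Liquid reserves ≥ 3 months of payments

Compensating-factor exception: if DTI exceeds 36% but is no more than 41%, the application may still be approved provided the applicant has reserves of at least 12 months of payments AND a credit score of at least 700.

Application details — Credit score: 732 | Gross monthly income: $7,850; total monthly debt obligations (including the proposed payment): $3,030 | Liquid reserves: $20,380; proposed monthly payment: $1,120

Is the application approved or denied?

Credit score 732 ≥ 640 (meets base)
DTI = 3,030/7,850 = 38.6% > 36% — standard DTI limit exceeded.
Liquid reserves cover 20,380/1,120 = 18.2 months — ≥ 3 required
38.6% falls in the override range (36%–41%), so the compensating-factor test applies.
Reserves 18.2 ≥ 12 months; credit score 732 ≥ 700.
Both compensating conditions met → exception applies.

Approved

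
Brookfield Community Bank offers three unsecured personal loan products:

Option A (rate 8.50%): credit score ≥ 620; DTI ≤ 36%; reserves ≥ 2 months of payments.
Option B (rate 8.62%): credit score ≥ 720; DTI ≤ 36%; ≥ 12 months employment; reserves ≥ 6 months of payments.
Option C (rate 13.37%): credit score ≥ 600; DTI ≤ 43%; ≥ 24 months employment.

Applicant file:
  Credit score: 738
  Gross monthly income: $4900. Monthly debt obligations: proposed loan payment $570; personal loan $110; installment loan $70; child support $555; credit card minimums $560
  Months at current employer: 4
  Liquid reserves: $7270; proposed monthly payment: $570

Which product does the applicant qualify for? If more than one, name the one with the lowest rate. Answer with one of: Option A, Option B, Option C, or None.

None

Total debts = (570 + 110 + 70 + 555 + 560) = 1,865; DTI = 1,865/4,900 = 38.1%.
Reserves = 7,270/570 = 12.8 months.
Option A: score 738 ≥ 620; DTI 38.1% > 36%; reserves 12.8 ≥ 2 mo → does not qualify.
Option B: score 738 ≥ 720; DTI 38.1% > 36%; employment 4 < 12 mo; reserves 12.8 ≥ 6 mo → does not qualify.
Option C: score 738 ≥ 600; DTI 38.1% ≤ 43%; employment 4 < 24 mo → does not qualify.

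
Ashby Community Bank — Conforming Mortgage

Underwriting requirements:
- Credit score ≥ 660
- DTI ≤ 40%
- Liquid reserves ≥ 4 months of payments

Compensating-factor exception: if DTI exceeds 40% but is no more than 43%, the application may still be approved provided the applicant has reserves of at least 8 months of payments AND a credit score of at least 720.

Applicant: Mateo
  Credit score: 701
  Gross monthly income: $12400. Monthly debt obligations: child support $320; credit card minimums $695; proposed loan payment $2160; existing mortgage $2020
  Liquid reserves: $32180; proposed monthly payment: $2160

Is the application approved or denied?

Denied

Credit score 701 ≥ 660 (meets base)
Total debts = (320 + 695 + 2,160 + 2,020) = 5,195. DTI = 5,195/12,400 = 41.9% > 40% — standard DTI limit exceeded.
Reserves = 32,180/2,160 = 14.9 months ≥ 4
41.9% falls in the override range (40%–43%), so the compensating-factor test applies.
Override check — reserves: 14.9 mo (ok); score: 701 (below 720).
Compensating-factor requirement not fully met.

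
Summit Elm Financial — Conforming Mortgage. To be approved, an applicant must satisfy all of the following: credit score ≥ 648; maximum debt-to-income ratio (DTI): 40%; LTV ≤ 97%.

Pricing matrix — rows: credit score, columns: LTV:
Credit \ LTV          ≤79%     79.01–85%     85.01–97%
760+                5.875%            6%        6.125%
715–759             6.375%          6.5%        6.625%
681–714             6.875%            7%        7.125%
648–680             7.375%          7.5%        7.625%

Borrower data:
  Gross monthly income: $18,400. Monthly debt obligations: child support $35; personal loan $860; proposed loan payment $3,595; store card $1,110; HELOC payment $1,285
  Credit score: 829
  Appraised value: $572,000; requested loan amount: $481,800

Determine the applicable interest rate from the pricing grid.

6%

Credit score 829 ≥ 648; Total monthly debts = (35 + 860 + 3,595 + 1,110 + 1,285) = 6,885. Debt-to-income = 6,885/18,400 = 37.4% — meets 40% limit
Loan-to-value = 481,800/572,000 = 84.2% — pass (97% max)
Credit 829 → row 760+; LTV 84.2% → column 79.01–85%. Grid cell → 6%.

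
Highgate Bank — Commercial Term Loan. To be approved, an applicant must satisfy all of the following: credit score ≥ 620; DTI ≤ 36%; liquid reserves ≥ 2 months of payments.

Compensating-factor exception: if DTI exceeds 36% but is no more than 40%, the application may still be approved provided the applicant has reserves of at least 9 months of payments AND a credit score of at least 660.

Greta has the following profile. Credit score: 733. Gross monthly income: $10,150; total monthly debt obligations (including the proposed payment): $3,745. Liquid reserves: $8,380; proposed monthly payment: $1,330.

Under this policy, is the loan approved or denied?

Credit score 733 ≥ 620 (meets base)
DTI: 3,745 ÷ 10,150 = 36.9%, over the 36% base limit.
Reserves: 8,380 ÷ 1,330 = 6.3 months (meets 2-month minimum)
DTI 36.9% is within the 36%–40% exception band; checking compensating factors.
Reserves 6.3 < 9 months; credit score 733 ≥ 660.
Override conditions not both satisfied; exception does not apply.

Denied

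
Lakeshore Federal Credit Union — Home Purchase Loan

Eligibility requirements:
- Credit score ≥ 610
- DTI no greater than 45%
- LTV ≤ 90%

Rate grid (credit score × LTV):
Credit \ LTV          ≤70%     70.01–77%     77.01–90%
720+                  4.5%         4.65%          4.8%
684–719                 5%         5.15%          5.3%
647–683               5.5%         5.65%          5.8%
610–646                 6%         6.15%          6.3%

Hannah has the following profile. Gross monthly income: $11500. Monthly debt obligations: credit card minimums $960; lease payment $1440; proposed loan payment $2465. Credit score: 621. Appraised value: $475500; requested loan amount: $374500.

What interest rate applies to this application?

6.3%

Credit score 621 ≥ 610; Total monthly debts = (960 + 1,440 + 2,465) = 4,865. DTI: 4,865 ÷ 11,500 = 42.3%, within the 45% cap
Loan-to-value = 374,500/475,500 = 78.8% — pass (90% max)
Score 621 is in the 610–646 band; LTV 78.8% is in the 77.01–90% band → 6.3%.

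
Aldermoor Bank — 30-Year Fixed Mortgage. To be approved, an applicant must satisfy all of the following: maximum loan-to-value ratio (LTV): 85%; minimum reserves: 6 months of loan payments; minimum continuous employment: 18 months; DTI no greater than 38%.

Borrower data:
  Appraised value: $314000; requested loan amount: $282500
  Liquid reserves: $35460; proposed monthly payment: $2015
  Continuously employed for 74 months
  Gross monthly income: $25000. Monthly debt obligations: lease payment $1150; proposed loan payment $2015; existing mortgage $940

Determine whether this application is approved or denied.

Loan-to-value = 282,500/314,000 = 90% — fail (85% max)
Reserves = 35,460/2,015 = 17.6 months ≥ 6
Employment 74 ≥ 18 months
Total monthly debts = (1,150 + 2,015 + 940) = 4,105. Debt-to-income = 4,105/25,000 = 16.4% — meets 38% limit
Fails on LTV.

Denied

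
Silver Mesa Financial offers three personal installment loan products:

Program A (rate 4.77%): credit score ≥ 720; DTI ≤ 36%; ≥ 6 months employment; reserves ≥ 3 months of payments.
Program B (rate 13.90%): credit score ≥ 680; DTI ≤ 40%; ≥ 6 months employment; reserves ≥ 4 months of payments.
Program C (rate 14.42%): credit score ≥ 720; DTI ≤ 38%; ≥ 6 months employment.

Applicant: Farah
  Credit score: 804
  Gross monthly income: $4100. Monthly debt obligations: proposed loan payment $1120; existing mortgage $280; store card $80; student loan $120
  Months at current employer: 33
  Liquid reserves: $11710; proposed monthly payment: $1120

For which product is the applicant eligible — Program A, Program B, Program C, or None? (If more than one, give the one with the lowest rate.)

Program B

Total debts = (1,120 + 280 + 80 + 120) = 1,600; DTI = 1,600/4,100 = 39%.
Reserves = 11,710/1,120 = 10.5 months.
Program A: score 804 ≥ 720; DTI 39% > 36%; employment 33 ≥ 6 mo; reserves 10.5 ≥ 3 mo → does not qualify.
Program B: score 804 ≥ 680; DTI 39% ≤ 40%; employment 33 ≥ 6 mo; reserves 10.5 ≥ 4 mo → qualifies.
Program C: score 804 ≥ 720; DTI 39% > 38%; employment 33 ≥ 6 mo → does not qualify.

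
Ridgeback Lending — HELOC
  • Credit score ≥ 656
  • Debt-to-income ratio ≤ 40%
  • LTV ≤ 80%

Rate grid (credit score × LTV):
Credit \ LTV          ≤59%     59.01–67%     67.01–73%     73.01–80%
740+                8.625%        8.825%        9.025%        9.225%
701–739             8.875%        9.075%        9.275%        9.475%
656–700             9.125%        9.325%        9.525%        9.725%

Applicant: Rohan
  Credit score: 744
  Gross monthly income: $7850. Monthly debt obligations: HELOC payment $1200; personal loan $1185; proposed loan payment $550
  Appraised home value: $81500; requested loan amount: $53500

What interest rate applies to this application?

Credit score 744 ≥ 656; Total monthly debts = (1,200 + 1,185 + 550) = 2,935. Debt-to-income = 2,935/7,850 = 37.4% — meets 40% limit
LTV: 53,500 ÷ 81,500 = 65.6%, within 80% cap
Credit 744 → row 740+; LTV 65.6% → column 59.01–67%. Grid cell → 8.825%.

8.825%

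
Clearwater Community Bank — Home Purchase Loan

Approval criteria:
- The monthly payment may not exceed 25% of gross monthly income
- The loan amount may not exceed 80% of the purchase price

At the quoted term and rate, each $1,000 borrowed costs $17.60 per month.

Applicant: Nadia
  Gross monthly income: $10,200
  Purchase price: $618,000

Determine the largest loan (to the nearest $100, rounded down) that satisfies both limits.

Payment cap: 25% × $10,200 = $2,550/month.
At $17.60 per $1,000, that supports 2,550/17.60 × 1,000 ≈ $144,886 → $144,800.
LTV cap: 80% × $618,000 = $494,400 → $494,400.
Binding constraint: payment-to-income.

$144,800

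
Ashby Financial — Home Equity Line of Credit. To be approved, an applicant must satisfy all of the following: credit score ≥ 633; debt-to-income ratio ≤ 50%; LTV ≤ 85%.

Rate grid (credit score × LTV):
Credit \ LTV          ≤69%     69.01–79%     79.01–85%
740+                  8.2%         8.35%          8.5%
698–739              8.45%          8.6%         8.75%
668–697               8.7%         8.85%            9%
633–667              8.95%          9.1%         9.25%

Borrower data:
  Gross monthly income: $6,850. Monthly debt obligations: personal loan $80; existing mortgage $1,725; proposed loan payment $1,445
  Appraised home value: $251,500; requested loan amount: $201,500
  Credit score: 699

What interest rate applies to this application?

Credit score 699 ≥ 633; Total monthly debts = (80 + 1,725 + 1,445) = 3,250. DTI = 3,250/6,850 = 47.4% ≤ 50%
LTV: 201,500 ÷ 251,500 = 80.1%, within 85% cap
Row: 699 falls in 698–739. Column: 80.1% falls in 79.01–85%. Rate = 8.75%.

8.75%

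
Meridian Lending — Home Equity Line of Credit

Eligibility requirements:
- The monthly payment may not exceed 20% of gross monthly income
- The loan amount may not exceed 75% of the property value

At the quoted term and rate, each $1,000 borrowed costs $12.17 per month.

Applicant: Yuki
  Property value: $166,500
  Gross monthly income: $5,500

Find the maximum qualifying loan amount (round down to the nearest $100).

$90,300

Payment cap: 20% × $5,500 = $1,100/month.
At $12.17 per $1,000, that supports 1,100/12.17 × 1,000 ≈ $90,386 → $90,300.
LTV cap: 75% × $166,500 = $124,875 → $124,800.
Binding constraint: payment-to-income.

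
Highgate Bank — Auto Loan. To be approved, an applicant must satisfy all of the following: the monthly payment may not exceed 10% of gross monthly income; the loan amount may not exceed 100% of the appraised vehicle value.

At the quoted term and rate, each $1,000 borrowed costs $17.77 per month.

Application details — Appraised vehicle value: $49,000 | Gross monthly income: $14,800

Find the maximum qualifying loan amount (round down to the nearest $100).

Payment cap: 10% × $14,800 = $1,480/month.
At $17.77 per $1,000, that supports 1,480/17.77 × 1,000 ≈ $83,286 → $83,200.
LTV cap: 100% × $49,000 = $49,000 → $49,000.
Binding constraint: loan-to-value.

$49,000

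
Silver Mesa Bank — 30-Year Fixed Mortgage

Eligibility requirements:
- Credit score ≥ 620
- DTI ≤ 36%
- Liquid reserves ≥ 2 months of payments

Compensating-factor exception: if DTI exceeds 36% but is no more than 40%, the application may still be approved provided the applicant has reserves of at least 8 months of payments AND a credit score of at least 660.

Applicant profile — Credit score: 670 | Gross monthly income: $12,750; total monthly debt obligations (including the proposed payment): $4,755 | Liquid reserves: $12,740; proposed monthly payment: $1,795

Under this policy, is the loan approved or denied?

Denied

Credit score 670 ≥ 620 (meets base)
DTI: 4,755 ÷ 12,750 = 37.3%, over the 36% base limit.
Liquid reserves cover 12,740/1,795 = 7.1 months — ≥ 2 required
DTI 37.3% is within the 36%–40% exception band; checking compensating factors.
Reserves 7.1 < 8 months; credit score 670 ≥ 660.
Override conditions not both satisfied; exception does not apply.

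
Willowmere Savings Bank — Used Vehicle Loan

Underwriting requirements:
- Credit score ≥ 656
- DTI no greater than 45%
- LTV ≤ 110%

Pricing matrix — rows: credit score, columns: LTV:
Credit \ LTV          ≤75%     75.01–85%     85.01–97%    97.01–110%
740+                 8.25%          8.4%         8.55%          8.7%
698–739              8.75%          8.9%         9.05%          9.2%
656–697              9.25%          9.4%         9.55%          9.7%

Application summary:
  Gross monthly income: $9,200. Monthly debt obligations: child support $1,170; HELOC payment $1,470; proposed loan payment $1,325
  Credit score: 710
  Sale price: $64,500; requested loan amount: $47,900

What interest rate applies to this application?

Credit score 710 ≥ 656; Total monthly debts = (1,170 + 1,470 + 1,325) = 3,965. DTI: 3,965 ÷ 9,200 = 43.1%, within the 45% cap
Loan-to-value = 47,900/64,500 = 74.3% — pass (110% max)
Row: 710 falls in 698–739. Column: 74.3% falls in ≤75%. Rate = 8.75%.

8.75%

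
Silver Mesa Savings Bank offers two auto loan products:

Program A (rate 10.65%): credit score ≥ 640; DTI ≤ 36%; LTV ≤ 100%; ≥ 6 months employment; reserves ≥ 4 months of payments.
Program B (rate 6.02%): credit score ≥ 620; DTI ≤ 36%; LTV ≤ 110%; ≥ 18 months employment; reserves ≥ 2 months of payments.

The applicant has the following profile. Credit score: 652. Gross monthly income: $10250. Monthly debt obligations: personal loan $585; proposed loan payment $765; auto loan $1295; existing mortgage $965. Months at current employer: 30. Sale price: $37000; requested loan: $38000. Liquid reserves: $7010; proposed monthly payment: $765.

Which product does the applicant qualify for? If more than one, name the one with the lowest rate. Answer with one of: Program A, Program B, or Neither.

Program B

Total debts = (585 + 765 + 1,295 + 965) = 3,610; DTI = 3,610/10,250 = 35.2%.
LTV = 38,000/37,000 = 102.7%.
Reserves = 7,010/765 = 9.2 months.
Program A: score 652 ≥ 640; DTI 35.2% ≤ 36%; LTV 102.7% > 100%; employment 30 ≥ 6 mo; reserves 9.2 ≥ 4 mo → does not qualify.
Program B: score 652 ≥ 620; DTI 35.2% ≤ 36%; LTV 102.7% ≤ 110%; employment 30 ≥ 18 mo; reserves 9.2 ≥ 2 mo → qualifies.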